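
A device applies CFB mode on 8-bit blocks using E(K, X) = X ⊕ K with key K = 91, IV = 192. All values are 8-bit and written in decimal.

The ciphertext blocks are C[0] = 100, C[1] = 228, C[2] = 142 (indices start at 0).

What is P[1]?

CFB decryption: P_i = C_i ⊕ E(K, C_{i−1}), with C_{−1} = IV.
P[1]: E(K, 100) = 63; 228 ⊕ 63 = 219.

P[1] = 219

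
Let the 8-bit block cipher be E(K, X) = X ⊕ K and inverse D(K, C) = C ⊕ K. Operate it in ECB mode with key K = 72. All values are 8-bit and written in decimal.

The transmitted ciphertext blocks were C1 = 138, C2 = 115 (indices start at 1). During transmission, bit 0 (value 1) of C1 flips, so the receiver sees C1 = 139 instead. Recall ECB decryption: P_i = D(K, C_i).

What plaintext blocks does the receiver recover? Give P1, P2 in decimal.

P1 = 195, P2 = 59

Only C1 changed, to 139. In ECB, a change in C_i affects only P_i. Decrypting the received ciphertext:
P1: D(K, 139) = 195.
P2: D(K, 115) = 59.
Blocks that differ from the original plaintext: P1.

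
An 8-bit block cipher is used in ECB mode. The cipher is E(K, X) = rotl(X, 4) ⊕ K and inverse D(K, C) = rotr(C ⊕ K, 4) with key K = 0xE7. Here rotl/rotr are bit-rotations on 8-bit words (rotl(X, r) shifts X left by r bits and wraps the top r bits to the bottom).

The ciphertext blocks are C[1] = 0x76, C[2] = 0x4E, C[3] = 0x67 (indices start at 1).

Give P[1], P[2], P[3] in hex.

ECB decryption: P_i = D(K, C_i).
P[1]: D(K, 0x76) = 0x19.
P[2]: D(K, 0x4E) = 0x9A.
P[3]: D(K, 0x67) = 0x08.

P[1] = 0x19, P[2] = 0x9A, P[3] = 0x08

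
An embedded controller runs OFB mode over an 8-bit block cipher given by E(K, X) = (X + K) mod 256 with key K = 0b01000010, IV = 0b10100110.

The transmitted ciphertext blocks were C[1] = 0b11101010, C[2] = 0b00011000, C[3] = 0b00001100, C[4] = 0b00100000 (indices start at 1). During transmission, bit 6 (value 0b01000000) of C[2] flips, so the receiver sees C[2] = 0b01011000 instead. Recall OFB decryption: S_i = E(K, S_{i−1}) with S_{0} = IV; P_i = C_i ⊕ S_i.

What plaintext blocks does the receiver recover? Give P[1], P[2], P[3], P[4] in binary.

P[1] = 0b00000010, P[2] = 0b01110010, P[3] = 0b01100000, P[4] = 0b10001110

Only C[2] changed, to 0b01011000. In OFB, a change in C_i flips the same bit in P_i only; the keystream is unaffected. Decrypting the received ciphertext:
P[1]: S = E(K, 0b10100110) = 0b11101000; 0b11101010 ⊕ 0b11101000 = 0b00000010.
P[2]: S = E(K, 0b11101000) = 0b00101010; 0b01011000 ⊕ 0b00101010 = 0b01110010.
P[3]: S = E(K, 0b00101010) = 0b01101100; 0b00001100 ⊕ 0b01101100 = 0b01100000.
P[4]: S = E(K, 0b01101100) = 0b10101110; 0b00100000 ⊕ 0b10101110 = 0b10001110.
Blocks that differ from the original plaintext: P[2].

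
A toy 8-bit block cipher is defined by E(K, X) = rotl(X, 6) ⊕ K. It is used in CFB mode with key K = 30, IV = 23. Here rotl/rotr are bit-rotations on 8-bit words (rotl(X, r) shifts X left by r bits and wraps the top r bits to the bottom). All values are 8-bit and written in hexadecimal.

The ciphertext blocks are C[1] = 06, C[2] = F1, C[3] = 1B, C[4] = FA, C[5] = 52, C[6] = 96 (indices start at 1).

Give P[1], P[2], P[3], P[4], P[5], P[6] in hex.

CFB decryption: P_i = C_i ⊕ E(K, C_{i−1}), with C_{0} = IV.
P[1]: E(K, 23) = F8; 06 ⊕ F8 = FE.
P[2]: E(K, 06) = B1; F1 ⊕ B1 = 40.
P[3]: E(K, F1) = 4C; 1B ⊕ 4C = 57.
P[4]: E(K, 1B) = F6; FA ⊕ F6 = 0C.
P[5]: E(K, FA) = 8E; 52 ⊕ 8E = DC.
P[6]: E(K, 52) = A4; 96 ⊕ A4 = 32.

P[1] = FE, P[2] = 40, P[3] = 57, P[4] = 0C, P[5] = DC, P[6] = 32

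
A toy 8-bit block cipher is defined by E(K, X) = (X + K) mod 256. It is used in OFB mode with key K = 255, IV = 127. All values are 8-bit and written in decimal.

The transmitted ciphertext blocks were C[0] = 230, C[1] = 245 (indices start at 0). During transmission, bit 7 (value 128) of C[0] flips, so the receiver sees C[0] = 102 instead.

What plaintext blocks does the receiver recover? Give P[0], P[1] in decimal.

P[0] = 24, P[1] = 136

OFB decryption: S_i = E(K, S_{i−1}) with S_{−1} = IV; P_i = C_i ⊕ S_i.
Only C[0] changed, to 102. In OFB, a change in C_i flips the same bit in P_i only; the keystream is unaffected. Decrypting the received ciphertext:
P[0]: S = E(K, 127) = 126; 102 ⊕ 126 = 24.
P[1]: S = E(K, 126) = 125; 245 ⊕ 125 = 136.
Blocks that differ from the original plaintext: P[0].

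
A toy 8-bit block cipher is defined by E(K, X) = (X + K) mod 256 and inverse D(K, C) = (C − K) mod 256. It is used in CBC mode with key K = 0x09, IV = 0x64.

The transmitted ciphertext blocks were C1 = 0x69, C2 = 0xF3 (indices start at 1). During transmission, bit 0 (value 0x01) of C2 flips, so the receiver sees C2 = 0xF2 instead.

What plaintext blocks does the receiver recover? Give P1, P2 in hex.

CBC decryption: P_i = D(K, C_i) ⊕ C_{i−1}, with C_{0} = IV.
Only C2 changed, to 0xF2. In CBC, a change in C_i garbles P_i and flips the same bit in P_{i+1}. Decrypting the received ciphertext:
P1: D(K, 0x69) = 0x60; 0x60 ⊕ 0x64 = 0x04.
P2: D(K, 0xF2) = 0xE9; 0xE9 ⊕ 0x69 = 0x80.
Blocks that differ from the original plaintext: P2.

P1 = 0x04, P2 = 0x80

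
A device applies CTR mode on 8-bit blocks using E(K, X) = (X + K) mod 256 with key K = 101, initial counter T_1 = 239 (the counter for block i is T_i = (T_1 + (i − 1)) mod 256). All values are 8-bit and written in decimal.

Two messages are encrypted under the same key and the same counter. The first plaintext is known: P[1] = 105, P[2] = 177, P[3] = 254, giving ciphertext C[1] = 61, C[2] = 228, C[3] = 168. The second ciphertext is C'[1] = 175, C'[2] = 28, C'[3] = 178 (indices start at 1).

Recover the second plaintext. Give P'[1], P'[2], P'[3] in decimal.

In CTR with a reused counter, both messages share the same keystream S_i, so C_i ⊕ C'_i = P_i ⊕ P'_i and thus P'_i = P_i ⊕ C_i ⊕ C'_i.
P'[1]: 105 ⊕ 61 ⊕ 175 = 251.
P'[2]: 177 ⊕ 228 ⊕ 28 = 73.
P'[3]: 254 ⊕ 168 ⊕ 178 = 228.

P'[1] = 251, P'[2] = 73, P'[3] = 228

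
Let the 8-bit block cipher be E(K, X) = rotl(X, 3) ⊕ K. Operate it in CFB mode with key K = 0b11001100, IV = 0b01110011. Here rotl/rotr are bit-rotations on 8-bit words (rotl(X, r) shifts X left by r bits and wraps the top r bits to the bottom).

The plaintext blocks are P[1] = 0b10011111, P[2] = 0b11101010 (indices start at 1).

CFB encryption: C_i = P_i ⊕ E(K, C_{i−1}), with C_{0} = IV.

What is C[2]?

C[1]: E(K, 0b01110011) = 0b01010111; 0b10011111 ⊕ 0b01010111 = 0b11001000.
C[2]: E(K, 0b11001000) = 0b10001010; 0b11101010 ⊕ 0b10001010 = 0b01100000.

C[2] = 0b01100000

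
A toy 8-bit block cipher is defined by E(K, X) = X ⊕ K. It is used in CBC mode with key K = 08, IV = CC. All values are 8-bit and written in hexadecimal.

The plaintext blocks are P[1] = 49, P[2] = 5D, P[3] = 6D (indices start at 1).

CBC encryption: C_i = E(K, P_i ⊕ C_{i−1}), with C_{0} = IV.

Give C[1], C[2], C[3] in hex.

C[1]: P[1] ⊕ CC = 85; E(K, 85) = 8D.
C[2]: P[2] ⊕ 8D = D0; E(K, D0) = D8.
C[3]: P[3] ⊕ D8 = B5; E(K, B5) = BD.

C[1] = 8D, C[2] = D8, C[3] = BD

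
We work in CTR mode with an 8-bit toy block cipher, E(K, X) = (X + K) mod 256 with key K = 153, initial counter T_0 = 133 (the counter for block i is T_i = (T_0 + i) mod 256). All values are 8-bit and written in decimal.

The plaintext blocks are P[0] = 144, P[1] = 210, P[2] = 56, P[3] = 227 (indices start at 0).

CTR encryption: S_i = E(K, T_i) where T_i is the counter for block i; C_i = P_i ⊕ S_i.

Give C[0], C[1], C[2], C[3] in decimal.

C[0] = 142, C[1] = 205, C[2] = 24, C[3] = 194

C[0]: T = 133, S = E(K, T) = 30; 144 ⊕ 30 = 142.
C[1]: T = 134, S = E(K, T) = 31; 210 ⊕ 31 = 205.
C[2]: T = 135, S = E(K, T) = 32; 56 ⊕ 32 = 24.
C[3]: T = 136, S = E(K, T) = 33; 227 ⊕ 33 = 194.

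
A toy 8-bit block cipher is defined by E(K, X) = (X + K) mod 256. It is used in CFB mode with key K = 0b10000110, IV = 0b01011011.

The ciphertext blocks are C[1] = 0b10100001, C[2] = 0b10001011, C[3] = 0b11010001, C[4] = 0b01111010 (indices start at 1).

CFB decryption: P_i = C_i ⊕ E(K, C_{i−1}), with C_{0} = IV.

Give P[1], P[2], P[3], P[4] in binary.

P[1]: E(K, 0b01011011) = 0b11100001; 0b10100001 ⊕ 0b11100001 = 0b01000000.
P[2]: E(K, 0b10100001) = 0b00100111; 0b10001011 ⊕ 0b00100111 = 0b10101100.
P[3]: E(K, 0b10001011) = 0b00010001; 0b11010001 ⊕ 0b00010001 = 0b11000000.
P[4]: E(K, 0b11010001) = 0b01010111; 0b01111010 ⊕ 0b01010111 = 0b00101101.

P[1] = 0b01000000, P[2] = 0b10101100, P[3] = 0b11000000, P[4] = 0b00101101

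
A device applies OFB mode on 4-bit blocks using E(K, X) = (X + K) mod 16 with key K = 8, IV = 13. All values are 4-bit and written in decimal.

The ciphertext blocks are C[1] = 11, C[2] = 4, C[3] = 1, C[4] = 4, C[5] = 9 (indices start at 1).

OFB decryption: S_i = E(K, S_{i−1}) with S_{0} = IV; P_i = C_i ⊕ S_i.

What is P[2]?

P[2] = 9

P[1]: S = E(K, 13) = 5; 11 ⊕ 5 = 14.
P[2]: S = E(K, 5) = 13; 4 ⊕ 13 = 9.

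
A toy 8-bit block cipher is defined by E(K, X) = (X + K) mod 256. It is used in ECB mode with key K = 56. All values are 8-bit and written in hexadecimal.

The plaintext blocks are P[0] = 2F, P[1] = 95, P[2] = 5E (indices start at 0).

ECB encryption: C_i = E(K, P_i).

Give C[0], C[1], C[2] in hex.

C[0]: E(K, 2F) = 85.
C[1]: E(K, 95) = EB.
C[2]: E(K, 5E) = B4.

C[0] = 85, C[1] = EB, C[2] = B4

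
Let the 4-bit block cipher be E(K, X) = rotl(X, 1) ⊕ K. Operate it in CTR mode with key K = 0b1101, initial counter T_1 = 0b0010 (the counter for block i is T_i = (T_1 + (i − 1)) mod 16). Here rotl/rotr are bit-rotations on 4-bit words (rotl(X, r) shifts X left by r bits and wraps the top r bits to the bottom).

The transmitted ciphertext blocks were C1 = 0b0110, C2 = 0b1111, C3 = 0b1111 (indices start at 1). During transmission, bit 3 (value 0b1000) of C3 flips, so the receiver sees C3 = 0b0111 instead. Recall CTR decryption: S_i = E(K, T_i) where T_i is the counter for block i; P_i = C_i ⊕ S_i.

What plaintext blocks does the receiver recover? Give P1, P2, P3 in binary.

Only C3 changed, to 0b0111. In CTR, a change in C_i flips the same bit in P_i only; the keystream is unaffected. Decrypting the received ciphertext:
P1: T = 0b0010, S = E(K, T) = 0b1001; 0b0110 ⊕ 0b1001 = 0b1111.
P2: T = 0b0011, S = E(K, T) = 0b1011; 0b1111 ⊕ 0b1011 = 0b0100.
P3: T = 0b0100, S = E(K, T) = 0b0101; 0b0111 ⊕ 0b0101 = 0b0010.
Blocks that differ from the original plaintext: P3.

P1 = 0b1111, P2 = 0b0100, P3 = 0b0010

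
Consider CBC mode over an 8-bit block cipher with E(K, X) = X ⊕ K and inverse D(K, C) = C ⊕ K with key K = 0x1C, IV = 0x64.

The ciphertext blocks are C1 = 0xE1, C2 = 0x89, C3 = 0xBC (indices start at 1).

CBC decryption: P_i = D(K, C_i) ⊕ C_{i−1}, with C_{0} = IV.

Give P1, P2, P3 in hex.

P1 = 0x99, P2 = 0x74, P3 = 0x29

P1: D(K, 0xE1) = 0xFD; 0xFD ⊕ 0x64 = 0x99.
P2: D(K, 0x89) = 0x95; 0x95 ⊕ 0xE1 = 0x74.
P3: D(K, 0xBC) = 0xA0; 0xA0 ⊕ 0x89 = 0x29.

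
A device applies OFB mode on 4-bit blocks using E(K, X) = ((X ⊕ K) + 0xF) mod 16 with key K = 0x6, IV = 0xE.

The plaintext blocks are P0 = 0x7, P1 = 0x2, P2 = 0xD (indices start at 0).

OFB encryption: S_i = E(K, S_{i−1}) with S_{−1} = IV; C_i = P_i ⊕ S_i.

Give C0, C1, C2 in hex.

C0: S = E(K, 0xE) = 0x7; 0x7 ⊕ 0x7 = 0x0.
C1: S = E(K, 0x7) = 0x0; 0x2 ⊕ 0x0 = 0x2.
C2: S = E(K, 0x0) = 0x5; 0xD ⊕ 0x5 = 0x8.

C0 = 0x0, C1 = 0x2, C2 = 0x8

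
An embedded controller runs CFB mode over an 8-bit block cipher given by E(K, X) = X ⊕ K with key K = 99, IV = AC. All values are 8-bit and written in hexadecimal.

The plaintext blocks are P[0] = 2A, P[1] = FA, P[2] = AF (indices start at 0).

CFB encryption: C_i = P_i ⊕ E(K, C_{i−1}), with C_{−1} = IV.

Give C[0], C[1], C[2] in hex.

C[0] = 1F, C[1] = 7C, C[2] = 4A

C[0]: E(K, AC) = 35; 2A ⊕ 35 = 1F.
C[1]: E(K, 1F) = 86; FA ⊕ 86 = 7C.
C[2]: E(K, 7C) = E5; AF ⊕ E5 = 4A.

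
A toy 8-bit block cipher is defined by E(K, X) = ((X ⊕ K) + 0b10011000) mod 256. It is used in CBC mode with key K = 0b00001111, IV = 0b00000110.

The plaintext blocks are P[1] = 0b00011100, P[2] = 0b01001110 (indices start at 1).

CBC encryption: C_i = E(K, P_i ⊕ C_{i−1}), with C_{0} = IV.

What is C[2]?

C[2] = 0b10000100

C[1]: P[1] ⊕ 0b00000110 = 0b00011010; E(K, 0b00011010) = 0b10101101.
C[2]: P[2] ⊕ 0b10101101 = 0b11100011; E(K, 0b11100011) = 0b10000100.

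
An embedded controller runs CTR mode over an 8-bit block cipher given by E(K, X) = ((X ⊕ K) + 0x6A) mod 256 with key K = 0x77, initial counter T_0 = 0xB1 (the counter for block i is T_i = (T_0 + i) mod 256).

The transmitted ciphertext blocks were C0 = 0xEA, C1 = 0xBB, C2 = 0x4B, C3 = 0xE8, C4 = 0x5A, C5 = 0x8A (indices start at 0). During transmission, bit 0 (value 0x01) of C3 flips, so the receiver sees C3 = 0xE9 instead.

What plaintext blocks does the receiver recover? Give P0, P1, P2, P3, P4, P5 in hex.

CTR decryption: S_i = E(K, T_i) where T_i is the counter for block i; P_i = C_i ⊕ S_i.
Only C3 changed, to 0xE9. In CTR, a change in C_i flips the same bit in P_i only; the keystream is unaffected. Decrypting the received ciphertext:
P0: T = 0xB1, S = E(K, T) = 0x30; 0xEA ⊕ 0x30 = 0xDA.
P1: T = 0xB2, S = E(K, T) = 0x2F; 0xBB ⊕ 0x2F = 0x94.
P2: T = 0xB3, S = E(K, T) = 0x2E; 0x4B ⊕ 0x2E = 0x65.
P3: T = 0xB4, S = E(K, T) = 0x2D; 0xE9 ⊕ 0x2D = 0xC4.
P4: T = 0xB5, S = E(K, T) = 0x2C; 0x5A ⊕ 0x2C = 0x76.
P5: T = 0xB6, S = E(K, T) = 0x2B; 0x8A ⊕ 0x2B = 0xA1.
Blocks that differ from the original plaintext: P3.

P0 = 0xDA, P1 = 0x94, P2 = 0x65, P3 = 0xC4, P4 = 0x76, P5 = 0xA1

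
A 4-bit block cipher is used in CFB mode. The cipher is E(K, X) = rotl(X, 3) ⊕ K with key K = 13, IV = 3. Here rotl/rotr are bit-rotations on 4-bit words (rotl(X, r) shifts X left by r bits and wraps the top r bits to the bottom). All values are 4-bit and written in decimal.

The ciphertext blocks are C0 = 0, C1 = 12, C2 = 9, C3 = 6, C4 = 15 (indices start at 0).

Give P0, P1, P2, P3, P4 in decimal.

P0 = 4, P1 = 1, P2 = 2, P3 = 7, P4 = 1

CFB decryption: P_i = C_i ⊕ E(K, C_{i−1}), with C_{−1} = IV.
P0: E(K, 3) = 4; 0 ⊕ 4 = 4.
P1: E(K, 0) = 13; 12 ⊕ 13 = 1.
P2: E(K, 12) = 11; 9 ⊕ 11 = 2.
P3: E(K, 9) = 1; 6 ⊕ 1 = 7.
P4: E(K, 6) = 14; 15 ⊕ 14 = 1.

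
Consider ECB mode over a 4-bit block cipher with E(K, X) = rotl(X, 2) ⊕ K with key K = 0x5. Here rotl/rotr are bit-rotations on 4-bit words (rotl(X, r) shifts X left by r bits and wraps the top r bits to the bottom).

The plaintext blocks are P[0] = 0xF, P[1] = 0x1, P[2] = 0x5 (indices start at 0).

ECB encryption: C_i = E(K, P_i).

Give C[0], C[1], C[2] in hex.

C[0]: E(K, 0xF) = 0xA.
C[1]: E(K, 0x1) = 0x1.
C[2]: E(K, 0x5) = 0x0.

C[0] = 0xA, C[1] = 0x1, C[2] = 0x0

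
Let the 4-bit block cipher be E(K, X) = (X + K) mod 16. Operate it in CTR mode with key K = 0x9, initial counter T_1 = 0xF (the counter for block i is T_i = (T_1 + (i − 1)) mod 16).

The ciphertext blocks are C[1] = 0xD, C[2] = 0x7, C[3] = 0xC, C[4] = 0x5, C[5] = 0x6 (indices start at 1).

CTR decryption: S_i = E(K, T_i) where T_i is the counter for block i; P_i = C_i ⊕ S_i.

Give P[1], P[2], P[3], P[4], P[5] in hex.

P[1] = 0x5, P[2] = 0xE, P[3] = 0x6, P[4] = 0xE, P[5] = 0xA

P[1]: T = 0xF, S = E(K, T) = 0x8; 0xD ⊕ 0x8 = 0x5.
P[2]: T = 0x0, S = E(K, T) = 0x9; 0x7 ⊕ 0x9 = 0xE.
P[3]: T = 0x1, S = E(K, T) = 0xA; 0xC ⊕ 0xA = 0x6.
P[4]: T = 0x2, S = E(K, T) = 0xB; 0x5 ⊕ 0xB = 0xE.
P[5]: T = 0x3, S = E(K, T) = 0xC; 0x6 ⊕ 0xC = 0xA.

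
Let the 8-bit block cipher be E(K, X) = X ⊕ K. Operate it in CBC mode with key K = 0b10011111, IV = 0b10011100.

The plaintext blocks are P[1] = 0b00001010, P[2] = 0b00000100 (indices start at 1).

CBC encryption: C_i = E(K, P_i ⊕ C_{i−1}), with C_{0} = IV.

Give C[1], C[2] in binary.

C[1]: P[1] ⊕ 0b10011100 = 0b10010110; E(K, 0b10010110) = 0b00001001.
C[2]: P[2] ⊕ 0b00001001 = 0b00001101; E(K, 0b00001101) = 0b10010010.

C[1] = 0b00001001, C[2] = 0b10010010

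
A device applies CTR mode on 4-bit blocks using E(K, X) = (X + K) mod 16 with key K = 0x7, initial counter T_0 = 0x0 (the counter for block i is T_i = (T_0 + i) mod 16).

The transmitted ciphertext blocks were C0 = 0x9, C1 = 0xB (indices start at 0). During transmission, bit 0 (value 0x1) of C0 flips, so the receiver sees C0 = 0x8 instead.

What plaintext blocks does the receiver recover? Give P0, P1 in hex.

P0 = 0xF, P1 = 0x3

CTR decryption: S_i = E(K, T_i) where T_i is the counter for block i; P_i = C_i ⊕ S_i.
Only C0 changed, to 0x8. In CTR, a change in C_i flips the same bit in P_i only; the keystream is unaffected. Decrypting the received ciphertext:
P0: T = 0x0, S = E(K, T) = 0x7; 0x8 ⊕ 0x7 = 0xF.
P1: T = 0x1, S = E(K, T) = 0x8; 0xB ⊕ 0x8 = 0x3.
Blocks that differ from the original plaintext: P0.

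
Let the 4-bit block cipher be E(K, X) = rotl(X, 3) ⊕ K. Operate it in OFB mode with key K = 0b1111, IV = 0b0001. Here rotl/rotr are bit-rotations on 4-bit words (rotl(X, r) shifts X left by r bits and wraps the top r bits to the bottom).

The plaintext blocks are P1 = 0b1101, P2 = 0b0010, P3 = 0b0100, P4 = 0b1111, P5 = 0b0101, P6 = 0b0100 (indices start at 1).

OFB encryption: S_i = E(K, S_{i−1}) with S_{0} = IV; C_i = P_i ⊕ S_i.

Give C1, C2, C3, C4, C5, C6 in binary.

C1: S = E(K, 0b0001) = 0b0111; 0b1101 ⊕ 0b0111 = 0b1010.
C2: S = E(K, 0b0111) = 0b0100; 0b0010 ⊕ 0b0100 = 0b0110.
C3: S = E(K, 0b0100) = 0b1101; 0b0100 ⊕ 0b1101 = 0b1001.
C4: S = E(K, 0b1101) = 0b0001; 0b1111 ⊕ 0b0001 = 0b1110.
C5: S = E(K, 0b0001) = 0b0111; 0b0101 ⊕ 0b0111 = 0b0010.
C6: S = E(K, 0b0111) = 0b0100; 0b0100 ⊕ 0b0100 = 0b0000.

C1 = 0b1010, C2 = 0b0110, C3 = 0b1001, C4 = 0b1110, C5 = 0b0010, C6 = 0b0000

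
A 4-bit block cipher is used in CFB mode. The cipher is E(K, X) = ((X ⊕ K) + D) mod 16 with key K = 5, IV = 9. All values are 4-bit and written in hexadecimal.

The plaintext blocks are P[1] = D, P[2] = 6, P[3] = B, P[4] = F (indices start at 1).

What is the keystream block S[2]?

E

CFB encryption: C_i = P_i ⊕ E(K, C_{i−1}), with C_{0} = IV.
C[1]: E(K, 9) = 9; D ⊕ 9 = 4.
C[2]: E(K, 4) = E; 6 ⊕ E = 8.
So S[2] = E.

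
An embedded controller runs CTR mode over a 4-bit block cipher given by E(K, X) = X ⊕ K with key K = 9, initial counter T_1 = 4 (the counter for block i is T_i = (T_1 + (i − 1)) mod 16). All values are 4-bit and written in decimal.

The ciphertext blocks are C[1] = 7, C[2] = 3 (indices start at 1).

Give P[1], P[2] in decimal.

CTR decryption: S_i = E(K, T_i) where T_i is the counter for block i; P_i = C_i ⊕ S_i.
P[1]: T = 4, S = E(K, T) = 13; 7 ⊕ 13 = 10.
P[2]: T = 5, S = E(K, T) = 12; 3 ⊕ 12 = 15.

P[1] = 10, P[2] = 15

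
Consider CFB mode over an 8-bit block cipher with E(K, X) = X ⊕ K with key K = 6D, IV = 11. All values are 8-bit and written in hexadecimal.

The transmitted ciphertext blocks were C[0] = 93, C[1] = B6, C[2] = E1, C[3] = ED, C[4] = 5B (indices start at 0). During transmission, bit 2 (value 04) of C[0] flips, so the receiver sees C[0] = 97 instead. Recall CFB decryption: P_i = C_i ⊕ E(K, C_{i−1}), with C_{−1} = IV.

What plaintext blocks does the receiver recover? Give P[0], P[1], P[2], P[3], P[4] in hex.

Only C[0] changed, to 97. In CFB, a change in C_i flips the same bit in P_i and garbles P_{i+1}. Decrypting the received ciphertext:
P[0]: E(K, 11) = 7C; 97 ⊕ 7C = EB.
P[1]: E(K, 97) = FA; B6 ⊕ FA = 4C.
P[2]: E(K, B6) = DB; E1 ⊕ DB = 3A.
P[3]: E(K, E1) = 8C; ED ⊕ 8C = 61.
P[4]: E(K, ED) = 80; 5B ⊕ 80 = DB.
Blocks that differ from the original plaintext: P[0], P[1].

P[0] = EB, P[1] = 4C, P[2] = 3A, P[3] = 61, P[4] = DB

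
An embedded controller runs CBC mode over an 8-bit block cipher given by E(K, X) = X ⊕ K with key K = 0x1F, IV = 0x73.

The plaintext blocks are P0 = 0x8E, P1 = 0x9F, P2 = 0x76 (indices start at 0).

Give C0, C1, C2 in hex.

CBC encryption: C_i = E(K, P_i ⊕ C_{i−1}), with C_{−1} = IV.
C0: P0 ⊕ 0x73 = 0xFD; E(K, 0xFD) = 0xE2.
C1: P1 ⊕ 0xE2 = 0x7D; E(K, 0x7D) = 0x62.
C2: P2 ⊕ 0x62 = 0x14; E(K, 0x14) = 0x0B.

C0 = 0xE2, C1 = 0x62, C2 = 0x0B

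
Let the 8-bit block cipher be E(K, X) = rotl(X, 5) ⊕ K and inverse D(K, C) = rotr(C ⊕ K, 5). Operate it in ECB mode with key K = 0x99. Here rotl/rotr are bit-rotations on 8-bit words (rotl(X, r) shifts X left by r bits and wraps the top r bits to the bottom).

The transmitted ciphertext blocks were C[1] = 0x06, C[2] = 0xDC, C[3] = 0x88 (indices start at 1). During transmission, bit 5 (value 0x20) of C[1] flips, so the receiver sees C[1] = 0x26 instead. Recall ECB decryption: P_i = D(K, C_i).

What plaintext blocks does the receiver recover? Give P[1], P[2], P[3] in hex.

P[1] = 0xFD, P[2] = 0x2A, P[3] = 0x88

Only C[1] changed, to 0x26. In ECB, a change in C_i affects only P_i. Decrypting the received ciphertext:
P[1]: D(K, 0x26) = 0xFD.
P[2]: D(K, 0xDC) = 0x2A.
P[3]: D(K, 0x88) = 0x88.
Blocks that differ from the original plaintext: P[1].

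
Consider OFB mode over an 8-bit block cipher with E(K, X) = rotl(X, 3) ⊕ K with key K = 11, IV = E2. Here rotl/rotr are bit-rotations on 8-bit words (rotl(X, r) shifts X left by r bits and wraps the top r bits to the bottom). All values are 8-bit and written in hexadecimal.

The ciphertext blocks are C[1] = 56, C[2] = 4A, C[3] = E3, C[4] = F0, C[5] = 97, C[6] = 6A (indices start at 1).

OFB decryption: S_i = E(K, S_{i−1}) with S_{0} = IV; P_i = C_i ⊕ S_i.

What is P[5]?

P[5] = 08

P[1]: S = E(K, E2) = 06; 56 ⊕ 06 = 50.
P[2]: S = E(K, 06) = 21; 4A ⊕ 21 = 6B.
P[3]: S = E(K, 21) = 18; E3 ⊕ 18 = FB.
P[4]: S = E(K, 18) = D1; F0 ⊕ D1 = 21.
P[5]: S = E(K, D1) = 9F; 97 ⊕ 9F = 08.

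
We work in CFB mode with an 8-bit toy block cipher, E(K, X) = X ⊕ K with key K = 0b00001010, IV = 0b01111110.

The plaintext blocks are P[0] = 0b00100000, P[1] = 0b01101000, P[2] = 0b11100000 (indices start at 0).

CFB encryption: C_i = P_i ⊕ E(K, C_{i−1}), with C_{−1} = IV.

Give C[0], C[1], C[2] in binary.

C[0] = 0b01010100, C[1] = 0b00110110, C[2] = 0b11011100

C[0]: E(K, 0b01111110) = 0b01110100; 0b00100000 ⊕ 0b01110100 = 0b01010100.
C[1]: E(K, 0b01010100) = 0b01011110; 0b01101000 ⊕ 0b01011110 = 0b00110110.
C[2]: E(K, 0b00110110) = 0b00111100; 0b11100000 ⊕ 0b00111100 = 0b11011100.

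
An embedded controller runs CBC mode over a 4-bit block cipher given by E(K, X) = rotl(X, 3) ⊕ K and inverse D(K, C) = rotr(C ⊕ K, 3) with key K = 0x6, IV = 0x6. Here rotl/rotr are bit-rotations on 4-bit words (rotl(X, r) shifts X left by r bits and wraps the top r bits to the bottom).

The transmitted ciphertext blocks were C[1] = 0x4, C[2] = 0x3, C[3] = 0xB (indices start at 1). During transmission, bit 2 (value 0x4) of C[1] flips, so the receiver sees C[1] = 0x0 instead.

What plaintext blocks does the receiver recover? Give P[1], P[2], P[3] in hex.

CBC decryption: P_i = D(K, C_i) ⊕ C_{i−1}, with C_{0} = IV.
Only C[1] changed, to 0x0. In CBC, a change in C_i garbles P_i and flips the same bit in P_{i+1}. Decrypting the received ciphertext:
P[1]: D(K, 0x0) = 0xC; 0xC ⊕ 0x6 = 0xA.
P[2]: D(K, 0x3) = 0xA; 0xA ⊕ 0x0 = 0xA.
P[3]: D(K, 0xB) = 0xB; 0xB ⊕ 0x3 = 0x8.
Blocks that differ from the original plaintext: P[1], P[2].

P[1] = 0xA, P[2] = 0xA, P[3] = 0x8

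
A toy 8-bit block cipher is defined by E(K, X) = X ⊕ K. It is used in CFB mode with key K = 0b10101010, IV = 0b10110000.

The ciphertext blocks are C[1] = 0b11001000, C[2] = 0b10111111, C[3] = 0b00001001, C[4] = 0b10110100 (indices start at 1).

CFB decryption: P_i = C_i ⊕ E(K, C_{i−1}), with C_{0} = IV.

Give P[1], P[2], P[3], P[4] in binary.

P[1]: E(K, 0b10110000) = 0b00011010; 0b11001000 ⊕ 0b00011010 = 0b11010010.
P[2]: E(K, 0b11001000) = 0b01100010; 0b10111111 ⊕ 0b01100010 = 0b11011101.
P[3]: E(K, 0b10111111) = 0b00010101; 0b00001001 ⊕ 0b00010101 = 0b00011100.
P[4]: E(K, 0b00001001) = 0b10100011; 0b10110100 ⊕ 0b10100011 = 0b00010111.

P[1] = 0b11010010, P[2] = 0b11011101, P[3] = 0b00011100, P[4] = 0b00010111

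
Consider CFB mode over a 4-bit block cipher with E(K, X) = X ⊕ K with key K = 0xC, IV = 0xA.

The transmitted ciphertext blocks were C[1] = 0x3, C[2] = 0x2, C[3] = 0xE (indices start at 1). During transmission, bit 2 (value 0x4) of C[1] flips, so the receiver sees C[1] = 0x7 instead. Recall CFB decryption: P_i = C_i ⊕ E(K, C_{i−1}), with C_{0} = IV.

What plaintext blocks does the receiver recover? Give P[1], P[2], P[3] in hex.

P[1] = 0x1, P[2] = 0x9, P[3] = 0x0

Only C[1] changed, to 0x7. In CFB, a change in C_i flips the same bit in P_i and garbles P_{i+1}. Decrypting the received ciphertext:
P[1]: E(K, 0xA) = 0x6; 0x7 ⊕ 0x6 = 0x1.
P[2]: E(K, 0x7) = 0xB; 0x2 ⊕ 0xB = 0x9.
P[3]: E(K, 0x2) = 0xE; 0xE ⊕ 0xE = 0x0.
Blocks that differ from the original plaintext: P[1], P[2].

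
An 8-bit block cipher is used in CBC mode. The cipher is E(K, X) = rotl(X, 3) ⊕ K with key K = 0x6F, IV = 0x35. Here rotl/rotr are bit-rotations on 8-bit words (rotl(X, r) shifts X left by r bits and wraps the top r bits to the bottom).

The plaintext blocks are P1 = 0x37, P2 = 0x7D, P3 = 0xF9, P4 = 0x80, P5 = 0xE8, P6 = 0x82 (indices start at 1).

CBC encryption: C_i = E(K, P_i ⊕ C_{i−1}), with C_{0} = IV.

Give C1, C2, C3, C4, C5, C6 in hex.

C1: P1 ⊕ 0x35 = 0x02; E(K, 0x02) = 0x7F.
C2: P2 ⊕ 0x7F = 0x02; E(K, 0x02) = 0x7F.
C3: P3 ⊕ 0x7F = 0x86; E(K, 0x86) = 0x5B.
C4: P4 ⊕ 0x5B = 0xDB; E(K, 0xDB) = 0xB1.
C5: P5 ⊕ 0xB1 = 0x59; E(K, 0x59) = 0xA5.
C6: P6 ⊕ 0xA5 = 0x27; E(K, 0x27) = 0x56.

C1 = 0x7F, C2 = 0x7F, C3 = 0x5B, C4 = 0xB1, C5 = 0xA5, C6 = 0x56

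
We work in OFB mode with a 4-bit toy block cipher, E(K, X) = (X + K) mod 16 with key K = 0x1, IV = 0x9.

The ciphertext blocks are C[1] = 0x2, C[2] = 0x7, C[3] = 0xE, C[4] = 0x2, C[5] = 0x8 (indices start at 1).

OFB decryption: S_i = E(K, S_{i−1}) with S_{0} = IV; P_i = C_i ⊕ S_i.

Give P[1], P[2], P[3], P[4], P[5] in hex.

P[1]: S = E(K, 0x9) = 0xA; 0x2 ⊕ 0xA = 0x8.
P[2]: S = E(K, 0xA) = 0xB; 0x7 ⊕ 0xB = 0xC.
P[3]: S = E(K, 0xB) = 0xC; 0xE ⊕ 0xC = 0x2.
P[4]: S = E(K, 0xC) = 0xD; 0x2 ⊕ 0xD = 0xF.
P[5]: S = E(K, 0xD) = 0xE; 0x8 ⊕ 0xE = 0x6.

P[1] = 0x8, P[2] = 0xC, P[3] = 0x2, P[4] = 0xF, P[5] = 0x6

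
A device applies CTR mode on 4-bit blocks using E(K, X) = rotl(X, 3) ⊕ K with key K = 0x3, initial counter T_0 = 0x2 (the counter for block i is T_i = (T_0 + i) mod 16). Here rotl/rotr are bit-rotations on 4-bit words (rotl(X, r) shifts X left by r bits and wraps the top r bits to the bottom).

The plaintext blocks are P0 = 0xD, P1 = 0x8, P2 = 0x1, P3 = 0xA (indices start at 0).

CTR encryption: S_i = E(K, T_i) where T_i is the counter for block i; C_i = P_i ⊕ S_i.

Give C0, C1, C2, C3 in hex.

C0 = 0xF, C1 = 0x2, C2 = 0x0, C3 = 0x3

C0: T = 0x2, S = E(K, T) = 0x2; 0xD ⊕ 0x2 = 0xF.
C1: T = 0x3, S = E(K, T) = 0xA; 0x8 ⊕ 0xA = 0x2.
C2: T = 0x4, S = E(K, T) = 0x1; 0x1 ⊕ 0x1 = 0x0.
C3: T = 0x5, S = E(K, T) = 0x9; 0xA ⊕ 0x9 = 0x3.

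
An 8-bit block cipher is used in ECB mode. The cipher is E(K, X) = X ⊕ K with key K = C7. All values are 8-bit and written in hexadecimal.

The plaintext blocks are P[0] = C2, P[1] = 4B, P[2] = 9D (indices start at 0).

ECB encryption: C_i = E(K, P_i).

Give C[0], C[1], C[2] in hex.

C[0] = 05, C[1] = 8C, C[2] = 5A

C[0]: E(K, C2) = 05.
C[1]: E(K, 4B) = 8C.
C[2]: E(K, 9D) = 5A.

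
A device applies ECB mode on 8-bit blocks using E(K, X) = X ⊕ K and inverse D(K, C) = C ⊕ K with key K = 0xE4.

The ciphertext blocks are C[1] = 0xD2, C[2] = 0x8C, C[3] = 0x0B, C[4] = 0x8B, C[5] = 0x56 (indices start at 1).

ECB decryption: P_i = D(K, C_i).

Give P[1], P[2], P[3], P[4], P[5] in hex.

P[1]: D(K, 0xD2) = 0x36.
P[2]: D(K, 0x8C) = 0x68.
P[3]: D(K, 0x0B) = 0xEF.
P[4]: D(K, 0x8B) = 0x6F.
P[5]: D(K, 0x56) = 0xB2.

P[1] = 0x36, P[2] = 0x68, P[3] = 0xEF, P[4] = 0x6F, P[5] = 0xB2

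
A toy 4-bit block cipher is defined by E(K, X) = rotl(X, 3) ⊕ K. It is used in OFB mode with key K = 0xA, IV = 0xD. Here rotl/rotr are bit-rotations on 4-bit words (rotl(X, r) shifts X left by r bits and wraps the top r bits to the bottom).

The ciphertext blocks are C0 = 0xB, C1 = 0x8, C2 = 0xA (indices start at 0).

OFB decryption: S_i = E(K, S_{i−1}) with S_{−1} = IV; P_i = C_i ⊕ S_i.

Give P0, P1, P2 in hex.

P0 = 0xF, P1 = 0x0, P2 = 0x4

P0: S = E(K, 0xD) = 0x4; 0xB ⊕ 0x4 = 0xF.
P1: S = E(K, 0x4) = 0x8; 0x8 ⊕ 0x8 = 0x0.
P2: S = E(K, 0x8) = 0xE; 0xA ⊕ 0xE = 0x4.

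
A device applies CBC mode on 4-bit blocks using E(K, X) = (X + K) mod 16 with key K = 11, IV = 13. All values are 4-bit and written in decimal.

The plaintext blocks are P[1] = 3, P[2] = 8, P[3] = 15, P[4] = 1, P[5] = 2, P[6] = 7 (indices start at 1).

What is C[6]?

CBC encryption: C_i = E(K, P_i ⊕ C_{i−1}), with C_{0} = IV.
C[1]: P[1] ⊕ 13 = 14; E(K, 14) = 9.
C[2]: P[2] ⊕ 9 = 1; E(K, 1) = 12.
C[3]: P[3] ⊕ 12 = 3; E(K, 3) = 14.
C[4]: P[4] ⊕ 14 = 15; E(K, 15) = 10.
C[5]: P[5] ⊕ 10 = 8; E(K, 8) = 3.
C[6]: P[6] ⊕ 3 = 4; E(K, 4) = 15.

C[6] = 15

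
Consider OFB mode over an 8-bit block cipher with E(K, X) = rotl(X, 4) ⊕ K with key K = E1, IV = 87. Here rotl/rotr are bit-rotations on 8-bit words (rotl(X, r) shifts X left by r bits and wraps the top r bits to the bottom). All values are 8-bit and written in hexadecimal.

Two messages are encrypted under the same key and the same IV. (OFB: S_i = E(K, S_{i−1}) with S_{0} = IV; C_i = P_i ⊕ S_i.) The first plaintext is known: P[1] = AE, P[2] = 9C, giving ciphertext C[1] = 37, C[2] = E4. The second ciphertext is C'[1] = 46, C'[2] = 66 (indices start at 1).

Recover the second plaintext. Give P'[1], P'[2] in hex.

In OFB with a reused IV, both messages share the same keystream S_i, so C_i ⊕ C'_i = P_i ⊕ P'_i and thus P'_i = P_i ⊕ C_i ⊕ C'_i.
P'[1]: AE ⊕ 37 ⊕ 46 = DF.
P'[2]: 9C ⊕ E4 ⊕ 66 = 1E.

P'[1] = DF, P'[2] = 1E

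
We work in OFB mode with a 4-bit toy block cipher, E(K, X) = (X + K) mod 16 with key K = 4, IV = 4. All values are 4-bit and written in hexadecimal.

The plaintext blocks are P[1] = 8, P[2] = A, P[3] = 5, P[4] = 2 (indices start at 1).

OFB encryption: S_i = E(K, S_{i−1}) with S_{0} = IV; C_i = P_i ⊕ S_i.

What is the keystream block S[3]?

C[1]: S = E(K, 4) = 8; 8 ⊕ 8 = 0.
C[2]: S = E(K, 8) = C; A ⊕ C = 6.
C[3]: S = E(K, C) = 0; 5 ⊕ 0 = 5.
So S[3] = 0.

0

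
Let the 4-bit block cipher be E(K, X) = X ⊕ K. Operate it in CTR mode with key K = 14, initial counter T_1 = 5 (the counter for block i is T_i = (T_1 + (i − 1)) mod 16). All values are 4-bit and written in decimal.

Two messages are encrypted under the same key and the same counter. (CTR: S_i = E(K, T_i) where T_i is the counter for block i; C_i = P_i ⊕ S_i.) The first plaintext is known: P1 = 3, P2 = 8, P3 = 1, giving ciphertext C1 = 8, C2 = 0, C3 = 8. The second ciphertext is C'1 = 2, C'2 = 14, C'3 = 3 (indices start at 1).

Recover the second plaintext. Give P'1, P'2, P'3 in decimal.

In CTR with a reused counter, both messages share the same keystream S_i, so C_i ⊕ C'_i = P_i ⊕ P'_i and thus P'_i = P_i ⊕ C_i ⊕ C'_i.
P'1: 3 ⊕ 8 ⊕ 2 = 9.
P'2: 8 ⊕ 0 ⊕ 14 = 6.
P'3: 1 ⊕ 8 ⊕ 3 = 10.

P'1 = 9, P'2 = 6, P'3 = 10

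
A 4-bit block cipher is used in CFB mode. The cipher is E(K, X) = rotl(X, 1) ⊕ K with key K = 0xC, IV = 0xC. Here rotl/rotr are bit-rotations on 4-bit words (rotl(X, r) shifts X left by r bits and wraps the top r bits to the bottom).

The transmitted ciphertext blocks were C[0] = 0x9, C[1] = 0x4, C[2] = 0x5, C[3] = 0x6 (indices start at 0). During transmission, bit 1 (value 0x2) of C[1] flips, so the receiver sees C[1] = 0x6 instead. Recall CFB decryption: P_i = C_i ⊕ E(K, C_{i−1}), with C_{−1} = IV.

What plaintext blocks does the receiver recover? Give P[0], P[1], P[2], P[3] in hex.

P[0] = 0xC, P[1] = 0x9, P[2] = 0x5, P[3] = 0x0

Only C[1] changed, to 0x6. In CFB, a change in C_i flips the same bit in P_i and garbles P_{i+1}. Decrypting the received ciphertext:
P[0]: E(K, 0xC) = 0x5; 0x9 ⊕ 0x5 = 0xC.
P[1]: E(K, 0x9) = 0xF; 0x6 ⊕ 0xF = 0x9.
P[2]: E(K, 0x6) = 0x0; 0x5 ⊕ 0x0 = 0x5.
P[3]: E(K, 0x5) = 0x6; 0x6 ⊕ 0x6 = 0x0.
Blocks that differ from the original plaintext: P[1], P[2].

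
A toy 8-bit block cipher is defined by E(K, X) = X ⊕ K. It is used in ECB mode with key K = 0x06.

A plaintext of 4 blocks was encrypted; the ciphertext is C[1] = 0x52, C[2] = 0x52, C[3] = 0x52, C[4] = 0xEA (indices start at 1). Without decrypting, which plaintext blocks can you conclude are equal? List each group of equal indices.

P[1] = P[2] = P[3]

ECB encrypts each block independently with the same key, so equal ciphertext blocks imply equal plaintext blocks.
C[1] = C[2] = C[3] = 0x52, so P[1] = P[2] = P[3].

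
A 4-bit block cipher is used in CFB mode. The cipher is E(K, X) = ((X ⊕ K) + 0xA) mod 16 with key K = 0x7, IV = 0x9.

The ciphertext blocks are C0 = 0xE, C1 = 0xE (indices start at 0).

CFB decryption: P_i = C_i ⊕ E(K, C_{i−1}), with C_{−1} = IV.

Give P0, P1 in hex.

P0 = 0x6, P1 = 0xD

P0: E(K, 0x9) = 0x8; 0xE ⊕ 0x8 = 0x6.
P1: E(K, 0xE) = 0x3; 0xE ⊕ 0x3 = 0xD.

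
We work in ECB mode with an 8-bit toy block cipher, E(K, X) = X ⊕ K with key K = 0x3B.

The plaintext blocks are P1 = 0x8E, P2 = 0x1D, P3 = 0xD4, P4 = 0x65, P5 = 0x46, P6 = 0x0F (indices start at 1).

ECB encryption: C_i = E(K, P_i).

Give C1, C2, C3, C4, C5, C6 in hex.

C1: E(K, 0x8E) = 0xB5.
C2: E(K, 0x1D) = 0x26.
C3: E(K, 0xD4) = 0xEF.
C4: E(K, 0x65) = 0x5E.
C5: E(K, 0x46) = 0x7D.
C6: E(K, 0x0F) = 0x34.

C1 = 0xB5, C2 = 0x26, C3 = 0xEF, C4 = 0x5E, C5 = 0x7D, C6 = 0x34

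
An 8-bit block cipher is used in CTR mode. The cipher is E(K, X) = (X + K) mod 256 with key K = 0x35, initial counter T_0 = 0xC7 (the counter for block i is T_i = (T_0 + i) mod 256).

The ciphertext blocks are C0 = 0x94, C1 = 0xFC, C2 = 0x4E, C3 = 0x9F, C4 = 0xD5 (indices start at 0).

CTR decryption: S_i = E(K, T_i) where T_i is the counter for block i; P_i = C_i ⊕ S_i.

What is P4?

P4: T = 0xCB, S = E(K, T) = 0x00; 0xD5 ⊕ 0x00 = 0xD5.

P4 = 0xD5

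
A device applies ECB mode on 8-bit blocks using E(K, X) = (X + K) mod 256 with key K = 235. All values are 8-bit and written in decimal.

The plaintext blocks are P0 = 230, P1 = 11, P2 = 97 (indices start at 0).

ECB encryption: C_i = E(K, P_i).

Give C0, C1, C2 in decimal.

C0: E(K, 230) = 209.
C1: E(K, 11) = 246.
C2: E(K, 97) = 76.

C0 = 209, C1 = 246, C2 = 76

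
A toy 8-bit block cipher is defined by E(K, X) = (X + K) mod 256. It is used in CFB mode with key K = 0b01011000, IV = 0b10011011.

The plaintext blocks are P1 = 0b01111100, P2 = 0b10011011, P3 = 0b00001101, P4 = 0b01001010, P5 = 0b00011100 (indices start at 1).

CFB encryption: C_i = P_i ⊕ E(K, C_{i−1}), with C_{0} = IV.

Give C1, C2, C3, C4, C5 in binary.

C1 = 0b10001111, C2 = 0b01111100, C3 = 0b11011001, C4 = 0b01111011, C5 = 0b11001111

C1: E(K, 0b10011011) = 0b11110011; 0b01111100 ⊕ 0b11110011 = 0b10001111.
C2: E(K, 0b10001111) = 0b11100111; 0b10011011 ⊕ 0b11100111 = 0b01111100.
C3: E(K, 0b01111100) = 0b11010100; 0b00001101 ⊕ 0b11010100 = 0b11011001.
C4: E(K, 0b11011001) = 0b00110001; 0b01001010 ⊕ 0b00110001 = 0b01111011.
C5: E(K, 0b01111011) = 0b11010011; 0b00011100 ⊕ 0b11010011 = 0b11001111.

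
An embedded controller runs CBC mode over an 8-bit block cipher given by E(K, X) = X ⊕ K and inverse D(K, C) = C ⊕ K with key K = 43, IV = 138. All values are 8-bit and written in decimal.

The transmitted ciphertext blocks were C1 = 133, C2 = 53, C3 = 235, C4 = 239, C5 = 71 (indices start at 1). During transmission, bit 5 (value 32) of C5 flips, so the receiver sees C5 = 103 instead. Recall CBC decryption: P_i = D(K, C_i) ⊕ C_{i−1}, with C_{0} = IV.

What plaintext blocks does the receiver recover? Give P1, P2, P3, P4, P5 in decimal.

P1 = 36, P2 = 155, P3 = 245, P4 = 47, P5 = 163

Only C5 changed, to 103. In CBC, a change in C_i garbles P_i and flips the same bit in P_{i+1}. Decrypting the received ciphertext:
P1: D(K, 133) = 174; 174 ⊕ 138 = 36.
P2: D(K, 53) = 30; 30 ⊕ 133 = 155.
P3: D(K, 235) = 192; 192 ⊕ 53 = 245.
P4: D(K, 239) = 196; 196 ⊕ 235 = 47.
P5: D(K, 103) = 76; 76 ⊕ 239 = 163.
Blocks that differ from the original plaintext: P5.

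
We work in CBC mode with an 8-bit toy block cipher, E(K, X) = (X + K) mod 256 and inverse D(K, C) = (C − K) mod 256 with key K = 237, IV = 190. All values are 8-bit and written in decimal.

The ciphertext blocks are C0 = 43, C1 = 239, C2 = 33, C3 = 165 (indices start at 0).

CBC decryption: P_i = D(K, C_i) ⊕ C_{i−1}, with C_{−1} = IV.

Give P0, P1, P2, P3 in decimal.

P0 = 128, P1 = 41, P2 = 219, P3 = 153

P0: D(K, 43) = 62; 62 ⊕ 190 = 128.
P1: D(K, 239) = 2; 2 ⊕ 43 = 41.
P2: D(K, 33) = 52; 52 ⊕ 239 = 219.
P3: D(K, 165) = 184; 184 ⊕ 33 = 153.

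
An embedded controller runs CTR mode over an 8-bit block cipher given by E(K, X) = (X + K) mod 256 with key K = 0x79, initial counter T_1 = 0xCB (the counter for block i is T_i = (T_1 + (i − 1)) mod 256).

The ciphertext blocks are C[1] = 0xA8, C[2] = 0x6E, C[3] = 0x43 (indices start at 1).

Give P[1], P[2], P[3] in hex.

P[1] = 0xEC, P[2] = 0x2B, P[3] = 0x05

CTR decryption: S_i = E(K, T_i) where T_i is the counter for block i; P_i = C_i ⊕ S_i.
P[1]: T = 0xCB, S = E(K, T) = 0x44; 0xA8 ⊕ 0x44 = 0xEC.
P[2]: T = 0xCC, S = E(K, T) = 0x45; 0x6E ⊕ 0x45 = 0x2B.
P[3]: T = 0xCD, S = E(K, T) = 0x46; 0x43 ⊕ 0x46 = 0x05.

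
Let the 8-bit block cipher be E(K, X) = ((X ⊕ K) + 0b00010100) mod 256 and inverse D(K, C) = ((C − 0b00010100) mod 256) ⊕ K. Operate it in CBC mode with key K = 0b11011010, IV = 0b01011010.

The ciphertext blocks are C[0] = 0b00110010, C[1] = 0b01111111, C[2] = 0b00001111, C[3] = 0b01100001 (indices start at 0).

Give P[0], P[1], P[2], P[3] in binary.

CBC decryption: P_i = D(K, C_i) ⊕ C_{i−1}, with C_{−1} = IV.
P[0]: D(K, 0b00110010) = 0b11000100; 0b11000100 ⊕ 0b01011010 = 0b10011110.
P[1]: D(K, 0b01111111) = 0b10110001; 0b10110001 ⊕ 0b00110010 = 0b10000011.
P[2]: D(K, 0b00001111) = 0b00100001; 0b00100001 ⊕ 0b01111111 = 0b01011110.
P[3]: D(K, 0b01100001) = 0b10010111; 0b10010111 ⊕ 0b00001111 = 0b10011000.

P[0] = 0b10011110, P[1] = 0b10000011, P[2] = 0b01011110, P[3] = 0b10011000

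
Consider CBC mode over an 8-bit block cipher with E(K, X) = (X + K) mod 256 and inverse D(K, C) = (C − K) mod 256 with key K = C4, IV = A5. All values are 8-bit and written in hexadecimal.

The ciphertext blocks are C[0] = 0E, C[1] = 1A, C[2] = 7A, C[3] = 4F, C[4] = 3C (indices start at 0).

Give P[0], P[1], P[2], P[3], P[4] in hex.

P[0] = EF, P[1] = 58, P[2] = AC, P[3] = F1, P[4] = 37

CBC decryption: P_i = D(K, C_i) ⊕ C_{i−1}, with C_{−1} = IV.
P[0]: D(K, 0E) = 4A; 4A ⊕ A5 = EF.
P[1]: D(K, 1A) = 56; 56 ⊕ 0E = 58.
P[2]: D(K, 7A) = B6; B6 ⊕ 1A = AC.
P[3]: D(K, 4F) = 8B; 8B ⊕ 7A = F1.
P[4]: D(K, 3C) = 78; 78 ⊕ 4F = 37.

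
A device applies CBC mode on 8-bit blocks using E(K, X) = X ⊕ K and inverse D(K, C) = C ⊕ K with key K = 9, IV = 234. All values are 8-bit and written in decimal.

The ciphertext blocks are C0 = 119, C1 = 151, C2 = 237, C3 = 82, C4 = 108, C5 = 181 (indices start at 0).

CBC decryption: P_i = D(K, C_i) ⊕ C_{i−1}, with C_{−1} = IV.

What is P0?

P0 = 148

P0: D(K, 119) = 126; 126 ⊕ 234 = 148.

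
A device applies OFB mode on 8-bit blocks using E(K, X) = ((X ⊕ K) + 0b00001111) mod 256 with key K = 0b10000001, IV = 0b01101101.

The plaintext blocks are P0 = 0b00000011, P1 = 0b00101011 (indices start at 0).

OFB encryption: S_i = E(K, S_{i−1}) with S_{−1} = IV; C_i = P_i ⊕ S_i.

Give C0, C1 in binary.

C0 = 0b11111000, C1 = 0b10100010

C0: S = E(K, 0b01101101) = 0b11111011; 0b00000011 ⊕ 0b11111011 = 0b11111000.
C1: S = E(K, 0b11111011) = 0b10001001; 0b00101011 ⊕ 0b10001001 = 0b10100010.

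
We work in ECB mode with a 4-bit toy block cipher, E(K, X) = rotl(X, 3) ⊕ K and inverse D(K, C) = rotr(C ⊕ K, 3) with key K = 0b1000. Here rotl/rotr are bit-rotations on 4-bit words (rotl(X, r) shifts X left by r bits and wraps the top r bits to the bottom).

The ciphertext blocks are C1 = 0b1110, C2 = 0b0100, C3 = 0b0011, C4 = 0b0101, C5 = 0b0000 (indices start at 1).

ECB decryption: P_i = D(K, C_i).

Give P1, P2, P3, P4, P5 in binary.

P1: D(K, 0b1110) = 0b1100.
P2: D(K, 0b0100) = 0b1001.
P3: D(K, 0b0011) = 0b0111.
P4: D(K, 0b0101) = 0b1011.
P5: D(K, 0b0000) = 0b0001.

P1 = 0b1100, P2 = 0b1001, P3 = 0b0111, P4 = 0b1011, P5 = 0b0001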